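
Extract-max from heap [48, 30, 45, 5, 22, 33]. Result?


Max = 48
Replace root with last, heapify down
Resulting heap: [45, 30, 33, 5, 22]


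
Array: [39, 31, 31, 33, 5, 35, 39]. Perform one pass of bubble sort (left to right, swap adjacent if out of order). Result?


After one pass: [31, 31, 33, 5, 35, 39, 39]


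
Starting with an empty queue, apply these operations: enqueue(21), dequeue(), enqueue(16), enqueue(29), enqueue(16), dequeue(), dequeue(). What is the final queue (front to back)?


enqueue(21) -> [21]
dequeue() returns 21 -> []
enqueue(16) -> [16]
enqueue(29) -> [16, 29]
enqueue(16) -> [16, 29, 16]
dequeue() returns 16 -> [29, 16]
dequeue() returns 29 -> [16]
Final queue (front to back): [16]


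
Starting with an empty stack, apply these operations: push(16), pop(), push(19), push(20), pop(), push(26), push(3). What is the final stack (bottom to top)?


push(16) -> [16]
pop() returns 16 -> []
push(19) -> [19]
push(20) -> [19, 20]
pop() returns 20 -> [19]
push(26) -> [19, 26]
push(3) -> [19, 26, 3]
Final stack (bottom to top): [19, 26, 3]


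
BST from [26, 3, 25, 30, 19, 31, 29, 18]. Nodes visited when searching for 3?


BST root = 26
Search for 3: compare at each node
Path: [26, 3]


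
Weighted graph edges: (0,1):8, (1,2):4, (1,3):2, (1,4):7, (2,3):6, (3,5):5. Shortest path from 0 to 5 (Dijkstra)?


Dijkstra from 0:
Distances: {0: 0, 1: 8, 2: 12, 3: 10, 4: 15, 5: 15}
Shortest distance to 5 = 15, path = [0, 1, 3, 5]


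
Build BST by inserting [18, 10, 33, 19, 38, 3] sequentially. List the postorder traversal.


Root = 18; build tree by BST insertion.
Postorder traversal: [3, 10, 19, 38, 33, 18]


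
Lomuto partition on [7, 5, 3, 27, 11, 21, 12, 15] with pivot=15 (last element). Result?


Elements <= 15 go left of pivot.
Result: [7, 5, 3, 11, 12, 15, 27, 21], pivot at index 5


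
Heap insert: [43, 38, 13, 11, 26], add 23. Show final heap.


Append 23: [43, 38, 13, 11, 26, 23]
Bubble up: swap idx 5(23) with idx 2(13)
Result: [43, 38, 23, 11, 26, 13]


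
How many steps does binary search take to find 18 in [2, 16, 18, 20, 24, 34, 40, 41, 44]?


Search for 18:
[0,8] mid=4 arr[4]=24
[0,3] mid=1 arr[1]=16
[2,3] mid=2 arr[2]=18
Total: 3 comparisons


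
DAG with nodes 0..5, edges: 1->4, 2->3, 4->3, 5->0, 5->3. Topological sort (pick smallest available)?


Kahn's algorithm, process smallest node first
Order: [1, 2, 4, 5, 0, 3]


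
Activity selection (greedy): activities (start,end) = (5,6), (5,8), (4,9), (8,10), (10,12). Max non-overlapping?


Greedy: pick earliest-ending, then skip overlaps.
Selected (3 activities): [(5, 6), (8, 10), (10, 12)]


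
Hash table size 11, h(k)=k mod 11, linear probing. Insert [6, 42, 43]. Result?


Insertions: 6->slot 6; 42->slot 9; 43->slot 10
Table: [None, None, None, None, None, None, 6, None, None, 42, 43]


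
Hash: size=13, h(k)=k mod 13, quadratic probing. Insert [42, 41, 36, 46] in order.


Insertions: 42->slot 3; 41->slot 2; 36->slot 10; 46->slot 7
Table: [None, None, 41, 42, None, None, None, 46, None, None, 36, None, None]


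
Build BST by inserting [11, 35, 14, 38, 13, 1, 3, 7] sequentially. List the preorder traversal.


Root = 11; build tree by BST insertion.
Preorder traversal: [11, 1, 3, 7, 35, 14, 13, 38]


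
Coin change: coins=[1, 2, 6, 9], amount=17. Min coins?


dp[0]=0; dp[i]=1+min(dp[i-c] for c in coins)
...dp[12]=2, dp[13]=3, dp[14]=3, dp[15]=2, dp[16]=3, dp[17]=3
Minimum coins for 17 = 3


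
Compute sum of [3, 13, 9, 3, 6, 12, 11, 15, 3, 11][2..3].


Prefix sums: [0, 3, 16, 25, 28, 34, 46, 57, 72, 75, 86]
Sum[2..3] = prefix[4] - prefix[2] = 28 - 16 = 12


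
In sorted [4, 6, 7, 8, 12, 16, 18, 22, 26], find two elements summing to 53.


Two pointers: lo=0, hi=8
No pair sums to 53


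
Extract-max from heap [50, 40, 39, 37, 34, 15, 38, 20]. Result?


Max = 50
Replace root with last, heapify down
Resulting heap: [40, 37, 39, 20, 34, 15, 38]


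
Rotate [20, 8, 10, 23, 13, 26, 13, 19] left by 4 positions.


Left rotate by 4: [13, 26, 13, 19, 20, 8, 10, 23]


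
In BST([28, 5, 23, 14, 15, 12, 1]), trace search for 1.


BST root = 28
Search for 1: compare at each node
Path: [28, 5, 1]


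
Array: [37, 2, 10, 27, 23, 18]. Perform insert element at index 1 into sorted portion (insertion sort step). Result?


After one pass: [2, 37, 10, 27, 23, 18]


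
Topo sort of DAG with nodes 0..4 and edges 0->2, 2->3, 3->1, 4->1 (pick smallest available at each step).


Kahn's algorithm, process smallest node first
Order: [0, 2, 3, 4, 1]


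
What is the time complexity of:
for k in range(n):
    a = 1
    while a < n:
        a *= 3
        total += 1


Per nesting level: O(n) * O(log n) = O(n log n)
Complexity: O(n log n)


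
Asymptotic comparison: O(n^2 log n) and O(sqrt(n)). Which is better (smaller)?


sublinear grows slower than n^2 log n
O(sqrt(n)) is asymptotically smaller; O(n^2 log n) grows faster


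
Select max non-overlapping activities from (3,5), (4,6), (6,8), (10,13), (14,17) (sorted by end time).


Greedy: pick earliest-ending, then skip overlaps.
Selected (4 activities): [(3, 5), (6, 8), (10, 13), (14, 17)]


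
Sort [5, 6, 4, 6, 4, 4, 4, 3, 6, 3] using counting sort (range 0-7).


Count array: [0, 0, 0, 2, 4, 1, 3, 0]
Reconstruct: [3, 3, 4, 4, 4, 4, 5, 6, 6, 6]


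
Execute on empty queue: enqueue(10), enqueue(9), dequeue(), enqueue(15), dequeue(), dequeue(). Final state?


enqueue(10) -> [10]
enqueue(9) -> [10, 9]
dequeue() returns 10 -> [9]
enqueue(15) -> [9, 15]
dequeue() returns 9 -> [15]
dequeue() returns 15 -> []
Final queue (front to back): []


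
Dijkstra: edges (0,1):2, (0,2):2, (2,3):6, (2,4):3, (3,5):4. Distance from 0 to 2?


Dijkstra from 0:
Distances: {0: 0, 1: 2, 2: 2, 3: 8, 4: 5, 5: 12}
Shortest distance to 2 = 2, path = [0, 2]


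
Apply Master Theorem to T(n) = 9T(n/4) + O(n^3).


a=9, b=4, c=3. log_4(9)=1.585 < c=3. Case 3: O(n^c) = O(n^3)
Complexity: O(n^3)


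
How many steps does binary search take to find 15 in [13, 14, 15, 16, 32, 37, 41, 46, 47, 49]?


Search for 15:
[0,9] mid=4 arr[4]=32
[0,3] mid=1 arr[1]=14
[2,3] mid=2 arr[2]=15
Total: 3 comparisons


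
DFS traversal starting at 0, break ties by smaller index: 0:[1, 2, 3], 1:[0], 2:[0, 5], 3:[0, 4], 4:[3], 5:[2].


DFS stack-based: start with [0]
Visit order: [0, 1, 2, 5, 3, 4]


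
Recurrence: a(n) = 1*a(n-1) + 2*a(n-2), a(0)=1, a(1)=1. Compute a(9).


Build bottom-up:
...a(7)=85, a(8)=171, a(9)=1*171+2*85=341


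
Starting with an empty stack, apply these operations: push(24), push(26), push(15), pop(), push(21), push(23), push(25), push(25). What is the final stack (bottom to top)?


push(24) -> [24]
push(26) -> [24, 26]
push(15) -> [24, 26, 15]
pop() returns 15 -> [24, 26]
push(21) -> [24, 26, 21]
push(23) -> [24, 26, 21, 23]
push(25) -> [24, 26, 21, 23, 25]
push(25) -> [24, 26, 21, 23, 25, 25]
Final stack (bottom to top): [24, 26, 21, 23, 25, 25]


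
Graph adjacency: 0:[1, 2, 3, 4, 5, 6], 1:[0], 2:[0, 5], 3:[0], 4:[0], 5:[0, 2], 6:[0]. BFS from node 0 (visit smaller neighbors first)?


BFS queue: start with [0]
Visit order: [0, 1, 2, 3, 4, 5, 6]


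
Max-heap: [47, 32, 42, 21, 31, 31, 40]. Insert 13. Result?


Append 13: [47, 32, 42, 21, 31, 31, 40, 13]
Bubble up: no swaps needed
Result: [47, 32, 42, 21, 31, 31, 40, 13]


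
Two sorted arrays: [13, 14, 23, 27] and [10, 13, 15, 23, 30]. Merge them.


Compare heads, take smaller each step.
Merged: [10, 13, 13, 14, 15, 23, 23, 27, 30]


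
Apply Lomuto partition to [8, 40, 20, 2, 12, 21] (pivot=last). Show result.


Elements <= 21 go left of pivot.
Result: [8, 20, 2, 12, 21, 40], pivot at index 4


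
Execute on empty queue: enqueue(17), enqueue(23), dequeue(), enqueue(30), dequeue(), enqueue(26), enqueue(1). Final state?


enqueue(17) -> [17]
enqueue(23) -> [17, 23]
dequeue() returns 17 -> [23]
enqueue(30) -> [23, 30]
dequeue() returns 23 -> [30]
enqueue(26) -> [30, 26]
enqueue(1) -> [30, 26, 1]
Final queue (front to back): [30, 26, 1]


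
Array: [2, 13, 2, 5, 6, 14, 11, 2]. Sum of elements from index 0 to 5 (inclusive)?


Prefix sums: [0, 2, 15, 17, 22, 28, 42, 53, 55]
Sum[0..5] = prefix[6] - prefix[0] = 42 - 0 = 42


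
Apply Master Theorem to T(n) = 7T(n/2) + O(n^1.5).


a=7, b=2, c=1.5. log_2(7)=2.807 > c=1.5. Case 1: O(n^log_b(a)) = O(n^2.807)
Complexity: O(n^2.807)


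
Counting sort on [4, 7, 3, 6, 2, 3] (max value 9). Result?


Count array: [0, 0, 1, 2, 1, 0, 1, 1, 0, 0]
Reconstruct: [2, 3, 3, 4, 6, 7]


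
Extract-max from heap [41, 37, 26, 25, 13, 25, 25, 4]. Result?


Max = 41
Replace root with last, heapify down
Resulting heap: [37, 25, 26, 4, 13, 25, 25]


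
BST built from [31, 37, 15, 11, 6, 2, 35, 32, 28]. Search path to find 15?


BST root = 31
Search for 15: compare at each node
Path: [31, 15]


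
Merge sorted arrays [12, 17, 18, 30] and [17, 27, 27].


Compare heads, take smaller each step.
Merged: [12, 17, 17, 18, 27, 27, 30]


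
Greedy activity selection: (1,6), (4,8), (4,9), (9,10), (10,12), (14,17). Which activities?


Greedy: pick earliest-ending, then skip overlaps.
Selected (4 activities): [(1, 6), (9, 10), (10, 12), (14, 17)]


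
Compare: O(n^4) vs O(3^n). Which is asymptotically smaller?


quartic grows slower than exponential (base 3)
O(n^4) is asymptotically smaller; O(3^n) grows faster


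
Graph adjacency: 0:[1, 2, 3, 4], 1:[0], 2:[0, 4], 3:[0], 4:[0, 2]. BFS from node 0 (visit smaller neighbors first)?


BFS queue: start with [0]
Visit order: [0, 1, 2, 3, 4]


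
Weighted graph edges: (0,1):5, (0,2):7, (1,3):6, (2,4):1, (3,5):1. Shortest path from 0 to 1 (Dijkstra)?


Dijkstra from 0:
Distances: {0: 0, 1: 5, 2: 7, 3: 11, 4: 8, 5: 12}
Shortest distance to 1 = 5, path = [0, 1]


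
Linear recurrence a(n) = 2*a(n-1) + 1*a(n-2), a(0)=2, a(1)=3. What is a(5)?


Build bottom-up:
...a(3)=19, a(4)=46, a(5)=2*46+1*19=111


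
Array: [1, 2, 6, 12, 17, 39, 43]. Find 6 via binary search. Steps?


Search for 6:
[0,6] mid=3 arr[3]=12
[0,2] mid=1 arr[1]=2
[2,2] mid=2 arr[2]=6
Total: 3 comparisons


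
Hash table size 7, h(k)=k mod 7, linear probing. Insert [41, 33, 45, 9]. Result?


Insertions: 41->slot 6; 33->slot 5; 45->slot 3; 9->slot 2
Table: [None, None, 9, 45, None, 33, 41]


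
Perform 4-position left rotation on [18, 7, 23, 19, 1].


Left rotate by 4: [1, 18, 7, 23, 19]


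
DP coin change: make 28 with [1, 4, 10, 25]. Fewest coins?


dp[0]=0; dp[i]=1+min(dp[i-c] for c in coins)
...dp[23]=5, dp[24]=3, dp[25]=1, dp[26]=2, dp[27]=3, dp[28]=4
Minimum coins for 28 = 4


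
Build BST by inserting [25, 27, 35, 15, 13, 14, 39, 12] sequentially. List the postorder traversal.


Root = 25; build tree by BST insertion.
Postorder traversal: [12, 14, 13, 15, 39, 35, 27, 25]


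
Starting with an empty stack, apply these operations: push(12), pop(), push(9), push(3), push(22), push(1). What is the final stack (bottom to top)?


push(12) -> [12]
pop() returns 12 -> []
push(9) -> [9]
push(3) -> [9, 3]
push(22) -> [9, 3, 22]
push(1) -> [9, 3, 22, 1]
Final stack (bottom to top): [9, 3, 22, 1]


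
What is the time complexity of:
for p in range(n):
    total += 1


Per nesting level: O(n) = O(n)
Complexity: O(n)


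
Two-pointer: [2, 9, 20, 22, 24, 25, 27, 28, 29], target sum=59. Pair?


Two pointers: lo=0, hi=8
No pair sums to 59


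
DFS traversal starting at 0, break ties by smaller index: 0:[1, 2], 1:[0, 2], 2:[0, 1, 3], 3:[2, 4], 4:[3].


DFS stack-based: start with [0]
Visit order: [0, 1, 2, 3, 4]


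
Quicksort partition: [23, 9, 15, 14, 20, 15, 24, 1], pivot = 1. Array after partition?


Elements <= 1 go left of pivot.
Result: [1, 9, 15, 14, 20, 15, 24, 23], pivot at index 0


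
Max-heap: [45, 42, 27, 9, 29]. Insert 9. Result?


Append 9: [45, 42, 27, 9, 29, 9]
Bubble up: no swaps needed
Result: [45, 42, 27, 9, 29, 9]


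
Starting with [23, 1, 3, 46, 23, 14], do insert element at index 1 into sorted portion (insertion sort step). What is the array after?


After one pass: [1, 23, 3, 46, 23, 14]


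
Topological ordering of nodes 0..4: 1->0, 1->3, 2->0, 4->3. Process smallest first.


Kahn's algorithm, process smallest node first
Order: [1, 2, 0, 4, 3]


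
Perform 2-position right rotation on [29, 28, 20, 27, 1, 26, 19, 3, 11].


Right rotate by 2: [3, 11, 29, 28, 20, 27, 1, 26, 19]


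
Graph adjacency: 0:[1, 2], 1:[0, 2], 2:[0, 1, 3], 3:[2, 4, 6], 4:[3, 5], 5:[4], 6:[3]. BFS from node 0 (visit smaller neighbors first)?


BFS queue: start with [0]
Visit order: [0, 1, 2, 3, 4, 6, 5]


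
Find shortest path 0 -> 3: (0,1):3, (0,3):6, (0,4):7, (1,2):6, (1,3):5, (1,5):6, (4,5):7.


Dijkstra from 0:
Distances: {0: 0, 1: 3, 2: 9, 3: 6, 4: 7, 5: 9}
Shortest distance to 3 = 6, path = [0, 3]


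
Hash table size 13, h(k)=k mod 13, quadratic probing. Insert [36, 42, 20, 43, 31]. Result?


Insertions: 36->slot 10; 42->slot 3; 20->slot 7; 43->slot 4; 31->slot 5
Table: [None, None, None, 42, 43, 31, None, 20, None, None, 36, None, None]


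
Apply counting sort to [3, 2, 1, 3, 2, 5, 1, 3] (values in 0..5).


Count array: [0, 2, 2, 3, 0, 1]
Reconstruct: [1, 1, 2, 2, 3, 3, 3, 5]


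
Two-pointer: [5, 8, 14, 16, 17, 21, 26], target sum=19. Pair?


Two pointers: lo=0, hi=6
Found pair: (5, 14) summing to 19


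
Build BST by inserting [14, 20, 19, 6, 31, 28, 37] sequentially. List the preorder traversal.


Root = 14; build tree by BST insertion.
Preorder traversal: [14, 6, 20, 19, 31, 28, 37]


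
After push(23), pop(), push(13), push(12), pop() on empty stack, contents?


push(23) -> [23]
pop() returns 23 -> []
push(13) -> [13]
push(12) -> [13, 12]
pop() returns 12 -> [13]
Final stack (bottom to top): [13]


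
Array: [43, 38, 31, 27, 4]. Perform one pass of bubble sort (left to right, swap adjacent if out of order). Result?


After one pass: [38, 31, 27, 4, 43]


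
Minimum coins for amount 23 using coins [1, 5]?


dp[0]=0; dp[i]=1+min(dp[i-c] for c in coins)
...dp[18]=6, dp[19]=7, dp[20]=4, dp[21]=5, dp[22]=6, dp[23]=7
Minimum coins for 23 = 7


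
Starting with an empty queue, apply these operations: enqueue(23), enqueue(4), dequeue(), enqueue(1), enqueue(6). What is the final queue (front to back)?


enqueue(23) -> [23]
enqueue(4) -> [23, 4]
dequeue() returns 23 -> [4]
enqueue(1) -> [4, 1]
enqueue(6) -> [4, 1, 6]
Final queue (front to back): [4, 1, 6]


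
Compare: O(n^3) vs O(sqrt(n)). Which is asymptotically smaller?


sublinear grows slower than cubic
O(sqrt(n)) is asymptotically smaller; O(n^3) grows faster


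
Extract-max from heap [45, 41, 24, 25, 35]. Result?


Max = 45
Replace root with last, heapify down
Resulting heap: [41, 35, 24, 25]


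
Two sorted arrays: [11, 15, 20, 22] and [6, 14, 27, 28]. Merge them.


Compare heads, take smaller each step.
Merged: [6, 11, 14, 15, 20, 22, 27, 28]


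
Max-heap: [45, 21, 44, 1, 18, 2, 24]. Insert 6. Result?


Append 6: [45, 21, 44, 1, 18, 2, 24, 6]
Bubble up: swap idx 7(6) with idx 3(1)
Result: [45, 21, 44, 6, 18, 2, 24, 1]


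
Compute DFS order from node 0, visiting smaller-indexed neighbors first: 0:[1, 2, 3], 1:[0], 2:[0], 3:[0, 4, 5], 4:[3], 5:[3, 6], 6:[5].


DFS stack-based: start with [0]
Visit order: [0, 1, 2, 3, 4, 5, 6]


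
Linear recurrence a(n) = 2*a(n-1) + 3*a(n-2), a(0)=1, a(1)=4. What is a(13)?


Build bottom-up:
...a(11)=221434, a(12)=664301, a(13)=2*664301+3*221434=1992904


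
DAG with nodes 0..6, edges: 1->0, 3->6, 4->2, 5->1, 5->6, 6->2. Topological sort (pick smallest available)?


Kahn's algorithm, process smallest node first
Order: [3, 4, 5, 1, 0, 6, 2]


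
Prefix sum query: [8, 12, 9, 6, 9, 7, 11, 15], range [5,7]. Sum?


Prefix sums: [0, 8, 20, 29, 35, 44, 51, 62, 77]
Sum[5..7] = prefix[8] - prefix[5] = 77 - 44 = 33


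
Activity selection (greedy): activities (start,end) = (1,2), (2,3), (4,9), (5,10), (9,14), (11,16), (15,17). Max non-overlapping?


Greedy: pick earliest-ending, then skip overlaps.
Selected (5 activities): [(1, 2), (2, 3), (4, 9), (9, 14), (15, 17)]


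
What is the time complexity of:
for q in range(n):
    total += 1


Per nesting level: O(n) = O(n)
Complexity: O(n)


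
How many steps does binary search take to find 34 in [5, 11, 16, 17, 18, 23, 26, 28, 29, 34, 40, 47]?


Search for 34:
[0,11] mid=5 arr[5]=23
[6,11] mid=8 arr[8]=29
[9,11] mid=10 arr[10]=40
[9,9] mid=9 arr[9]=34
Total: 4 comparisons


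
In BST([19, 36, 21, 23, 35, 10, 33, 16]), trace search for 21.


BST root = 19
Search for 21: compare at each node
Path: [19, 36, 21]


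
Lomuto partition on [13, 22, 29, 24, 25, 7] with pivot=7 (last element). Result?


Elements <= 7 go left of pivot.
Result: [7, 22, 29, 24, 25, 13], pivot at index 0


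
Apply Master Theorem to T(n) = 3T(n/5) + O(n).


a=3, b=5, c=1. log_5(3)=0.683 < c=1. Case 3: O(n^c) = O(n)
Complexity: O(n)


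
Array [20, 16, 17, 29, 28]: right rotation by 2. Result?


Right rotate by 2: [29, 28, 20, 16, 17]


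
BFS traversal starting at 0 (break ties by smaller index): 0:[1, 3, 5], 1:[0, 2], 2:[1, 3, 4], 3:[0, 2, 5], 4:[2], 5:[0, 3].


BFS queue: start with [0]
Visit order: [0, 1, 3, 5, 2, 4]


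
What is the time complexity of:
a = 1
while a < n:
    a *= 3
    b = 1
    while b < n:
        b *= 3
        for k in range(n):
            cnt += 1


Per nesting level: O(log n) * O(log n) * O(n) = O(n (log n)^2)
Complexity: O(n (log n)^2)


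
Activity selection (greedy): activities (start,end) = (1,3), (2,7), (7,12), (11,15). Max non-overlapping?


Greedy: pick earliest-ending, then skip overlaps.
Selected (2 activities): [(1, 3), (7, 12)]


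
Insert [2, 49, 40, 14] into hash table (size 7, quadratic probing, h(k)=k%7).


Insertions: 2->slot 2; 49->slot 0; 40->slot 5; 14->slot 1
Table: [49, 14, 2, None, None, 40, None]


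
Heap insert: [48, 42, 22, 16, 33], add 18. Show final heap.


Append 18: [48, 42, 22, 16, 33, 18]
Bubble up: no swaps needed
Result: [48, 42, 22, 16, 33, 18]


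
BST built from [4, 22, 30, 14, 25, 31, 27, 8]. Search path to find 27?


BST root = 4
Search for 27: compare at each node
Path: [4, 22, 30, 25, 27]


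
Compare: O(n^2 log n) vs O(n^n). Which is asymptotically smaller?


n^2 log n grows slower than n^n
O(n^2 log n) is asymptotically smaller; O(n^n) grows faster


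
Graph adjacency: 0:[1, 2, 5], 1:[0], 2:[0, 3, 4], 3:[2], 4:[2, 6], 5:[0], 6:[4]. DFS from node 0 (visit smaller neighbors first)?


DFS stack-based: start with [0]
Visit order: [0, 1, 2, 3, 4, 6, 5]


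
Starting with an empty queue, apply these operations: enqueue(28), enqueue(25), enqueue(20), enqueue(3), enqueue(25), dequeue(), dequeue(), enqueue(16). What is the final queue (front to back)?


enqueue(28) -> [28]
enqueue(25) -> [28, 25]
enqueue(20) -> [28, 25, 20]
enqueue(3) -> [28, 25, 20, 3]
enqueue(25) -> [28, 25, 20, 3, 25]
dequeue() returns 28 -> [25, 20, 3, 25]
dequeue() returns 25 -> [20, 3, 25]
enqueue(16) -> [20, 3, 25, 16]
Final queue (front to back): [20, 3, 25, 16]


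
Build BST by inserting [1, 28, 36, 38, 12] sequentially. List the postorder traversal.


Root = 1; build tree by BST insertion.
Postorder traversal: [12, 38, 36, 28, 1]


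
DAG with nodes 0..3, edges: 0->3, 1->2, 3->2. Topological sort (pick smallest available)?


Kahn's algorithm, process smallest node first
Order: [0, 1, 3, 2]


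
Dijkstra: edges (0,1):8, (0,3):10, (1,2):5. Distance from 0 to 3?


Dijkstra from 0:
Distances: {0: 0, 1: 8, 2: 13, 3: 10}
Shortest distance to 3 = 10, path = [0, 3]


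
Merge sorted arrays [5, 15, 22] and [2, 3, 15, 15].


Compare heads, take smaller each step.
Merged: [2, 3, 5, 15, 15, 15, 22]


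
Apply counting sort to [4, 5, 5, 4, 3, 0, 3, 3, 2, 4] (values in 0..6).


Count array: [1, 0, 1, 3, 3, 2, 0]
Reconstruct: [0, 2, 3, 3, 3, 4, 4, 4, 5, 5]


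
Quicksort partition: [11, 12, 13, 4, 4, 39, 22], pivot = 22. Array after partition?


Elements <= 22 go left of pivot.
Result: [11, 12, 13, 4, 4, 22, 39], pivot at index 5


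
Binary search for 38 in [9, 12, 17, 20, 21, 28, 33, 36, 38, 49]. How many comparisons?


Search for 38:
[0,9] mid=4 arr[4]=21
[5,9] mid=7 arr[7]=36
[8,9] mid=8 arr[8]=38
Total: 3 comparisons


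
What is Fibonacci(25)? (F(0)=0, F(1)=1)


F(n)=F(n-1)+F(n-2)
...F(23)=28657, F(24)=46368, F(25)=75025


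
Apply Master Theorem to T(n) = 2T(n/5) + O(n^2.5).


a=2, b=5, c=2.5. log_5(2)=0.431 < c=2.5. Case 3: O(n^c) = O(n^2.500)
Complexity: O(n^2.500)


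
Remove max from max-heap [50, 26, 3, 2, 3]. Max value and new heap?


Max = 50
Replace root with last, heapify down
Resulting heap: [26, 3, 3, 2]


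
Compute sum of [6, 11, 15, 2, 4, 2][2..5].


Prefix sums: [0, 6, 17, 32, 34, 38, 40]
Sum[2..5] = prefix[6] - prefix[2] = 40 - 17 = 23


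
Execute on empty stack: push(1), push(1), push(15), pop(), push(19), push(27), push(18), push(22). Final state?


push(1) -> [1]
push(1) -> [1, 1]
push(15) -> [1, 1, 15]
pop() returns 15 -> [1, 1]
push(19) -> [1, 1, 19]
push(27) -> [1, 1, 19, 27]
push(18) -> [1, 1, 19, 27, 18]
push(22) -> [1, 1, 19, 27, 18, 22]
Final stack (bottom to top): [1, 1, 19, 27, 18, 22]


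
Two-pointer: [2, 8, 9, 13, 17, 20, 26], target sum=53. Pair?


Two pointers: lo=0, hi=6
No pair sums to 53


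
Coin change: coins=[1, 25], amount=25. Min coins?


dp[0]=0; dp[i]=1+min(dp[i-c] for c in coins)
...dp[20]=20, dp[21]=21, dp[22]=22, dp[23]=23, dp[24]=24, dp[25]=1
Minimum coins for 25 = 1


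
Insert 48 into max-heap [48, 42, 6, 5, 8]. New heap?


Append 48: [48, 42, 6, 5, 8, 48]
Bubble up: swap idx 5(48) with idx 2(6)
Result: [48, 42, 48, 5, 8, 6]


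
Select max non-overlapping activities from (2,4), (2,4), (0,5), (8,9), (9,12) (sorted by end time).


Greedy: pick earliest-ending, then skip overlaps.
Selected (3 activities): [(2, 4), (8, 9), (9, 12)]


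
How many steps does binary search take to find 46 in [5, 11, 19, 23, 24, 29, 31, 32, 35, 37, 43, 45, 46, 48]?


Search for 46:
[0,13] mid=6 arr[6]=31
[7,13] mid=10 arr[10]=43
[11,13] mid=12 arr[12]=46
Total: 3 comparisons


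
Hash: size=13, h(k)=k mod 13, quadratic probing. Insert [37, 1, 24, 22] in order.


Insertions: 37->slot 11; 1->slot 1; 24->slot 12; 22->slot 9
Table: [None, 1, None, None, None, None, None, None, None, 22, None, 37, 24]


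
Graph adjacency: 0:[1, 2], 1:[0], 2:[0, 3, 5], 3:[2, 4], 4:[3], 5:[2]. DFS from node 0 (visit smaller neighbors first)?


DFS stack-based: start with [0]
Visit order: [0, 1, 2, 3, 4, 5]


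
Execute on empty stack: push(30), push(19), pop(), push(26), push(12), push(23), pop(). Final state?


push(30) -> [30]
push(19) -> [30, 19]
pop() returns 19 -> [30]
push(26) -> [30, 26]
push(12) -> [30, 26, 12]
push(23) -> [30, 26, 12, 23]
pop() returns 23 -> [30, 26, 12]
Final stack (bottom to top): [30, 26, 12]


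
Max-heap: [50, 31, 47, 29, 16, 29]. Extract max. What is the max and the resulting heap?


Max = 50
Replace root with last, heapify down
Resulting heap: [47, 31, 29, 29, 16]


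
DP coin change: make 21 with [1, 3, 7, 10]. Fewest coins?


dp[0]=0; dp[i]=1+min(dp[i-c] for c in coins)
...dp[16]=3, dp[17]=2, dp[18]=3, dp[19]=4, dp[20]=2, dp[21]=3
Minimum coins for 21 = 3


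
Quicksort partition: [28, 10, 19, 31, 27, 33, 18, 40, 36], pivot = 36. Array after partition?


Elements <= 36 go left of pivot.
Result: [28, 10, 19, 31, 27, 33, 18, 36, 40], pivot at index 7


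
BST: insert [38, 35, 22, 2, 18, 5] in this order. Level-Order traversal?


Root = 38; build tree by BST insertion.
Level-Order traversal: [38, 35, 22, 2, 18, 5]


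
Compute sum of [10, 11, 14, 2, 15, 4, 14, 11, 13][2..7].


Prefix sums: [0, 10, 21, 35, 37, 52, 56, 70, 81, 94]
Sum[2..7] = prefix[8] - prefix[2] = 81 - 21 = 60


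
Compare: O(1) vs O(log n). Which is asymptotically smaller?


constant grows slower than logarithmic
O(1) is asymptotically smaller; O(log n) grows faster


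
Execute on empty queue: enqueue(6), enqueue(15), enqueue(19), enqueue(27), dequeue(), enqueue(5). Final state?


enqueue(6) -> [6]
enqueue(15) -> [6, 15]
enqueue(19) -> [6, 15, 19]
enqueue(27) -> [6, 15, 19, 27]
dequeue() returns 6 -> [15, 19, 27]
enqueue(5) -> [15, 19, 27, 5]
Final queue (front to back): [15, 19, 27, 5]


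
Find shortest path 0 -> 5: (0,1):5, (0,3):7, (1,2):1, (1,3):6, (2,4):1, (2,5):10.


Dijkstra from 0:
Distances: {0: 0, 1: 5, 2: 6, 3: 7, 4: 7, 5: 16}
Shortest distance to 5 = 16, path = [0, 1, 2, 5]


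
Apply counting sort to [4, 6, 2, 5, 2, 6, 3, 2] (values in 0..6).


Count array: [0, 0, 3, 1, 1, 1, 2]
Reconstruct: [2, 2, 2, 3, 4, 5, 6, 6]


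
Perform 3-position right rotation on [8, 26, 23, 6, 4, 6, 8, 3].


Right rotate by 3: [6, 8, 3, 8, 26, 23, 6, 4]


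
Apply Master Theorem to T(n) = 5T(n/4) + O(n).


a=5, b=4, c=1. log_4(5)=1.161 > c=1. Case 1: O(n^log_b(a)) = O(n^1.161)
Complexity: O(n^1.161)


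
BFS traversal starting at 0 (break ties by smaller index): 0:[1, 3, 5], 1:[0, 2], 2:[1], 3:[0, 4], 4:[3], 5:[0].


BFS queue: start with [0]
Visit order: [0, 1, 3, 5, 2, 4]


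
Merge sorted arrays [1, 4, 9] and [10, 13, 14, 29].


Compare heads, take smaller each step.
Merged: [1, 4, 9, 10, 13, 14, 29]


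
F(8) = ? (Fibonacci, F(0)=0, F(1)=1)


F(n)=F(n-1)+F(n-2)
...F(6)=8, F(7)=13, F(8)=21


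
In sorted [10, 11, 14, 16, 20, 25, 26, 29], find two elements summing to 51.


Two pointers: lo=0, hi=7
Found pair: (25, 26) summing to 51


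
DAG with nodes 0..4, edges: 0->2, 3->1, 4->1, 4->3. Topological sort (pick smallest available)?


Kahn's algorithm, process smallest node first
Order: [0, 2, 4, 3, 1]


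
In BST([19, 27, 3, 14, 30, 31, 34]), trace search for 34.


BST root = 19
Search for 34: compare at each node
Path: [19, 27, 30, 31, 34]


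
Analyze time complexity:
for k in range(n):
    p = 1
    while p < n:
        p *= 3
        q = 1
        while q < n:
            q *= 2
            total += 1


Per nesting level: O(n) * O(log n) * O(log n) = O(n (log n)^2)
Complexity: O(n (log n)^2)


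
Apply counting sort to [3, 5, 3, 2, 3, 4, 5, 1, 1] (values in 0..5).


Count array: [0, 2, 1, 3, 1, 2]
Reconstruct: [1, 1, 2, 3, 3, 3, 4, 5, 5]


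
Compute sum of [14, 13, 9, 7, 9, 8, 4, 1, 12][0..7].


Prefix sums: [0, 14, 27, 36, 43, 52, 60, 64, 65, 77]
Sum[0..7] = prefix[8] - prefix[0] = 65 - 0 = 65


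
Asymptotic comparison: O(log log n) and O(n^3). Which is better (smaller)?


double-logarithmic grows slower than cubic
O(log log n) is asymptotically smaller; O(n^3) grows faster


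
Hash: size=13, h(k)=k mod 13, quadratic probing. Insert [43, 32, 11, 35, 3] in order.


Insertions: 43->slot 4; 32->slot 6; 11->slot 11; 35->slot 9; 3->slot 3
Table: [None, None, None, 3, 43, None, 32, None, None, 35, None, 11, None]


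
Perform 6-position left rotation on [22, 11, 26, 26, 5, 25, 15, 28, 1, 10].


Left rotate by 6: [15, 28, 1, 10, 22, 11, 26, 26, 5, 25]


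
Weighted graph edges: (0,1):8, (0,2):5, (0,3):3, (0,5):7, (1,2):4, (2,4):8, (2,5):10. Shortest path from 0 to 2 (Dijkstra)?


Dijkstra from 0:
Distances: {0: 0, 1: 8, 2: 5, 3: 3, 4: 13, 5: 7}
Shortest distance to 2 = 5, path = [0, 2]


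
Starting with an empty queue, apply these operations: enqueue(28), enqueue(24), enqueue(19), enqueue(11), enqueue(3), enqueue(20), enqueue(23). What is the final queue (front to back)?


enqueue(28) -> [28]
enqueue(24) -> [28, 24]
enqueue(19) -> [28, 24, 19]
enqueue(11) -> [28, 24, 19, 11]
enqueue(3) -> [28, 24, 19, 11, 3]
enqueue(20) -> [28, 24, 19, 11, 3, 20]
enqueue(23) -> [28, 24, 19, 11, 3, 20, 23]
Final queue (front to back): [28, 24, 19, 11, 3, 20, 23]


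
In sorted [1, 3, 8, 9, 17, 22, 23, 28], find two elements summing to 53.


Two pointers: lo=0, hi=7
No pair sums to 53


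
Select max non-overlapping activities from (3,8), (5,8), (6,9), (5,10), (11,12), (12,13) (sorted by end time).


Greedy: pick earliest-ending, then skip overlaps.
Selected (3 activities): [(3, 8), (11, 12), (12, 13)]


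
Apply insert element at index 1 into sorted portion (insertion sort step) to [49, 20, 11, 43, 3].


After one pass: [20, 49, 11, 43, 3]


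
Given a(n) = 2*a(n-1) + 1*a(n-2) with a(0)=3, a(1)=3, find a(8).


Build bottom-up:
...a(6)=297, a(7)=717, a(8)=2*717+1*297=1731


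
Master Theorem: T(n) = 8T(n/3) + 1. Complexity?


a=8, b=3, c=0. log_3(8)=1.893 > c=0. Case 1: O(n^log_b(a)) = O(n^1.893)
Complexity: O(n^1.893)


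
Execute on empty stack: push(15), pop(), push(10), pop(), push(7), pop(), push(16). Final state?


push(15) -> [15]
pop() returns 15 -> []
push(10) -> [10]
pop() returns 10 -> []
push(7) -> [7]
pop() returns 7 -> []
push(16) -> [16]
Final stack (bottom to top): [16]


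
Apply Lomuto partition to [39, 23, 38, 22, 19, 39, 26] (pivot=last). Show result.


Elements <= 26 go left of pivot.
Result: [23, 22, 19, 26, 38, 39, 39], pivot at index 3


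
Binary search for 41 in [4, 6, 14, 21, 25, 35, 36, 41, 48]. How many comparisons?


Search for 41:
[0,8] mid=4 arr[4]=25
[5,8] mid=6 arr[6]=36
[7,8] mid=7 arr[7]=41
Total: 3 comparisons


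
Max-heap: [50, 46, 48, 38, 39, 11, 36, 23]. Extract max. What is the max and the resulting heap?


Max = 50
Replace root with last, heapify down
Resulting heap: [48, 46, 36, 38, 39, 11, 23]


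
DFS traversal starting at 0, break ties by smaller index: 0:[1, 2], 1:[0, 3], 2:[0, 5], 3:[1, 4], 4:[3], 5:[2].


DFS stack-based: start with [0]
Visit order: [0, 1, 3, 4, 2, 5]


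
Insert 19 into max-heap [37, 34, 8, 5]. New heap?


Append 19: [37, 34, 8, 5, 19]
Bubble up: no swaps needed
Result: [37, 34, 8, 5, 19]


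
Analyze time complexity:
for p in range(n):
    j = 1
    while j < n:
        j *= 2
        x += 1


Per nesting level: O(n) * O(log n) = O(n log n)
Complexity: O(n log n)


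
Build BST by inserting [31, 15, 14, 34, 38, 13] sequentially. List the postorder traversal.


Root = 31; build tree by BST insertion.
Postorder traversal: [13, 14, 15, 38, 34, 31]


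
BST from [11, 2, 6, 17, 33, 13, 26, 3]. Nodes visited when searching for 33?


BST root = 11
Search for 33: compare at each node
Path: [11, 17, 33]


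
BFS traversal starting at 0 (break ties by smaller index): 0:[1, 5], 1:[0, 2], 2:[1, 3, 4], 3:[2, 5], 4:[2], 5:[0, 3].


BFS queue: start with [0]
Visit order: [0, 1, 5, 2, 3, 4]


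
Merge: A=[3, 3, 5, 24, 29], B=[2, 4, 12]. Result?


Compare heads, take smaller each step.
Merged: [2, 3, 3, 4, 5, 12, 24, 29]


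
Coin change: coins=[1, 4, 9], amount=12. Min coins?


dp[0]=0; dp[i]=1+min(dp[i-c] for c in coins)
...dp[7]=4, dp[8]=2, dp[9]=1, dp[10]=2, dp[11]=3, dp[12]=3
Minimum coins for 12 = 3


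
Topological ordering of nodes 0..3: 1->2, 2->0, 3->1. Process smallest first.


Kahn's algorithm, process smallest node first
Order: [3, 1, 2, 0]


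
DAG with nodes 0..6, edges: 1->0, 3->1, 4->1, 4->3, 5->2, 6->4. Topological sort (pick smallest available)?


Kahn's algorithm, process smallest node first
Order: [5, 2, 6, 4, 3, 1, 0]


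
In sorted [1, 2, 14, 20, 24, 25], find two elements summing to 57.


Two pointers: lo=0, hi=5
No pair sums to 57


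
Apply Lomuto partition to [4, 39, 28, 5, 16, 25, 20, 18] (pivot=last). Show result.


Elements <= 18 go left of pivot.
Result: [4, 5, 16, 18, 28, 25, 20, 39], pivot at index 3


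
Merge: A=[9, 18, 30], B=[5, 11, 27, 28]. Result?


Compare heads, take smaller each step.
Merged: [5, 9, 11, 18, 27, 28, 30]


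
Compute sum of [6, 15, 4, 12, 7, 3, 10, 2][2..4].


Prefix sums: [0, 6, 21, 25, 37, 44, 47, 57, 59]
Sum[2..4] = prefix[5] - prefix[2] = 44 - 21 = 23


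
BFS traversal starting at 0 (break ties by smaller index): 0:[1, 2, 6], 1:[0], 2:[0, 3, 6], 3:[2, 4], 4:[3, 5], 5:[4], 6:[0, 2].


BFS queue: start with [0]
Visit order: [0, 1, 2, 6, 3, 4, 5]


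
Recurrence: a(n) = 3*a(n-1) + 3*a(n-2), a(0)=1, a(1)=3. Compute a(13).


Build bottom-up:
...a(11)=1924560, a(12)=7296561, a(13)=3*7296561+3*1924560=27663363


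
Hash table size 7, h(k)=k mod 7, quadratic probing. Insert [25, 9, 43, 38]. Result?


Insertions: 25->slot 4; 9->slot 2; 43->slot 1; 38->slot 3
Table: [None, 43, 9, 38, 25, None, None]


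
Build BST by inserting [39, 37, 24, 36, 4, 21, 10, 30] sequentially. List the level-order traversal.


Root = 39; build tree by BST insertion.
Level-Order traversal: [39, 37, 24, 4, 36, 21, 30, 10]


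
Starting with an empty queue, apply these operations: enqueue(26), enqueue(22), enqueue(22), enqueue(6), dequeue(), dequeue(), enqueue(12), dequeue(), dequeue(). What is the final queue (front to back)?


enqueue(26) -> [26]
enqueue(22) -> [26, 22]
enqueue(22) -> [26, 22, 22]
enqueue(6) -> [26, 22, 22, 6]
dequeue() returns 26 -> [22, 22, 6]
dequeue() returns 22 -> [22, 6]
enqueue(12) -> [22, 6, 12]
dequeue() returns 22 -> [6, 12]
dequeue() returns 6 -> [12]
Final queue (front to back): [12]


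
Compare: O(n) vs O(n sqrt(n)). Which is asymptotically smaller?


linear grows slower than n^1.5
O(n) is asymptotically smaller; O(n sqrt(n)) grows faster


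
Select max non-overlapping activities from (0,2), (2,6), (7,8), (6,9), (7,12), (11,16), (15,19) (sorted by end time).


Greedy: pick earliest-ending, then skip overlaps.
Selected (4 activities): [(0, 2), (2, 6), (7, 8), (11, 16)]


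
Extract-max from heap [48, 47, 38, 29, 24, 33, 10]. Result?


Max = 48
Replace root with last, heapify down
Resulting heap: [47, 29, 38, 10, 24, 33]


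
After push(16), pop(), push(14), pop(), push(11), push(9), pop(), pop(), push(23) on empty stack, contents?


push(16) -> [16]
pop() returns 16 -> []
push(14) -> [14]
pop() returns 14 -> []
push(11) -> [11]
push(9) -> [11, 9]
pop() returns 9 -> [11]
pop() returns 11 -> []
push(23) -> [23]
Final stack (bottom to top): [23]


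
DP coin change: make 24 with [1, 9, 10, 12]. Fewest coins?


dp[0]=0; dp[i]=1+min(dp[i-c] for c in coins)
...dp[19]=2, dp[20]=2, dp[21]=2, dp[22]=2, dp[23]=3, dp[24]=2
Minimum coins for 24 = 2


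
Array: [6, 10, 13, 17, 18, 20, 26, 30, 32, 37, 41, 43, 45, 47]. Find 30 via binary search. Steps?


Search for 30:
[0,13] mid=6 arr[6]=26
[7,13] mid=10 arr[10]=41
[7,9] mid=8 arr[8]=32
[7,7] mid=7 arr[7]=30
Total: 4 comparisons


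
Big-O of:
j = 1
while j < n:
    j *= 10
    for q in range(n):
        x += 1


Per nesting level: O(log n) * O(n) = O(n log n)
Complexity: O(n log n)


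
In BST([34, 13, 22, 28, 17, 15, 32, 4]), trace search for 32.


BST root = 34
Search for 32: compare at each node
Path: [34, 13, 22, 28, 32]


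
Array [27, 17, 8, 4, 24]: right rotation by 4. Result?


Right rotate by 4: [17, 8, 4, 24, 27]


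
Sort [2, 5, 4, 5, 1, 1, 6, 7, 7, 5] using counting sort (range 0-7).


Count array: [0, 2, 1, 0, 1, 3, 1, 2]
Reconstruct: [1, 1, 2, 4, 5, 5, 5, 6, 7, 7]


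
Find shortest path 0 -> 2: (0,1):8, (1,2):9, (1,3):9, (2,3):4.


Dijkstra from 0:
Distances: {0: 0, 1: 8, 2: 17, 3: 17}
Shortest distance to 2 = 17, path = [0, 1, 2]


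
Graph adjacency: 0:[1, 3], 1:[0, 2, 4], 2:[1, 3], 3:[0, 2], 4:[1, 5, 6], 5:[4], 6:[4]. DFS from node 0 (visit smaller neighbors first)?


DFS stack-based: start with [0]
Visit order: [0, 1, 2, 3, 4, 5, 6]


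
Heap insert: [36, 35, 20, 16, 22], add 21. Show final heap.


Append 21: [36, 35, 20, 16, 22, 21]
Bubble up: swap idx 5(21) with idx 2(20)
Result: [36, 35, 21, 16, 22, 20]


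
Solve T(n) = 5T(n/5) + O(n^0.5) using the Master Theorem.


a=5, b=5, c=0.5. log_5(5)=1 > c=0.5. Case 1: O(n^log_b(a)) = O(n)
Complexity: O(n)


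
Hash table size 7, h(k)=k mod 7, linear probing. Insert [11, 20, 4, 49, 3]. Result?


Insertions: 11->slot 4; 20->slot 6; 4->slot 5; 49->slot 0; 3->slot 3
Table: [49, None, None, 3, 11, 4, 20]


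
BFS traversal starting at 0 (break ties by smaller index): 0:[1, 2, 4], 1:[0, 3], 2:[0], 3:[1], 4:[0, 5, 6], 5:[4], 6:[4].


BFS queue: start with [0]
Visit order: [0, 1, 2, 4, 3, 5, 6]


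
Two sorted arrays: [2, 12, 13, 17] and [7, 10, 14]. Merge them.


Compare heads, take smaller each step.
Merged: [2, 7, 10, 12, 13, 14, 17]


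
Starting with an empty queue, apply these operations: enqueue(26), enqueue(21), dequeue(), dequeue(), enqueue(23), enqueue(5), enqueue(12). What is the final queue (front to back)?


enqueue(26) -> [26]
enqueue(21) -> [26, 21]
dequeue() returns 26 -> [21]
dequeue() returns 21 -> []
enqueue(23) -> [23]
enqueue(5) -> [23, 5]
enqueue(12) -> [23, 5, 12]
Final queue (front to back): [23, 5, 12]


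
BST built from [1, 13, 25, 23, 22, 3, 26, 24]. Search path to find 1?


BST root = 1
Search for 1: compare at each node
Path: [1]


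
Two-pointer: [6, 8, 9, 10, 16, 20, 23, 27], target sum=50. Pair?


Two pointers: lo=0, hi=7
Found pair: (23, 27) summing to 50


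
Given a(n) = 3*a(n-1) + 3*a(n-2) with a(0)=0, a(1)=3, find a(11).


Build bottom-up:
...a(9)=105948, a(10)=401679, a(11)=3*401679+3*105948=1522881


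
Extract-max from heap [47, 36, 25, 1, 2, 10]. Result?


Max = 47
Replace root with last, heapify down
Resulting heap: [36, 10, 25, 1, 2]


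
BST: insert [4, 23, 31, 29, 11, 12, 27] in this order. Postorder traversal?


Root = 4; build tree by BST insertion.
Postorder traversal: [12, 11, 27, 29, 31, 23, 4]


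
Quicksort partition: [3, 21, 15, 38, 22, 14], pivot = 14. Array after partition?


Elements <= 14 go left of pivot.
Result: [3, 14, 15, 38, 22, 21], pivot at index 1


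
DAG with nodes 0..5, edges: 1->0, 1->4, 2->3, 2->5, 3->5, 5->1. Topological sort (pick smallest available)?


Kahn's algorithm, process smallest node first
Order: [2, 3, 5, 1, 0, 4]


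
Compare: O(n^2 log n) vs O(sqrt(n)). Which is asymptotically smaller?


sublinear grows slower than n^2 log n
O(sqrt(n)) is asymptotically smaller; O(n^2 log n) grows faster


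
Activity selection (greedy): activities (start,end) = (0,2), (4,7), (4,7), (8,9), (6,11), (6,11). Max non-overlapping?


Greedy: pick earliest-ending, then skip overlaps.
Selected (3 activities): [(0, 2), (4, 7), (8, 9)]


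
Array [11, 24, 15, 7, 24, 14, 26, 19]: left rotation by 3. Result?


Left rotate by 3: [7, 24, 14, 26, 19, 11, 24, 15]


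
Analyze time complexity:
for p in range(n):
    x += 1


Per nesting level: O(n) = O(n)
Complexity: O(n)


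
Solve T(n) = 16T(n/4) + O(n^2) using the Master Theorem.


a=16, b=4, c=2. log_4(16)=2 = c=2. Case 2: O(n^c log n) = O(n^2 log n)
Complexity: O(n^2 log n)


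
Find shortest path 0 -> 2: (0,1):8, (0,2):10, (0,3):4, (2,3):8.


Dijkstra from 0:
Distances: {0: 0, 1: 8, 2: 10, 3: 4}
Shortest distance to 2 = 10, path = [0, 2]


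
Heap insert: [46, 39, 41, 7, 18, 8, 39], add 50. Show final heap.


Append 50: [46, 39, 41, 7, 18, 8, 39, 50]
Bubble up: swap idx 7(50) with idx 3(7); swap idx 3(50) with idx 1(39); swap idx 1(50) with idx 0(46)
Result: [50, 46, 41, 39, 18, 8, 39, 7]


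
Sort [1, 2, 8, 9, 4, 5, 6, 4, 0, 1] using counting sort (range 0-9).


Count array: [1, 2, 1, 0, 2, 1, 1, 0, 1, 1]
Reconstruct: [0, 1, 1, 2, 4, 4, 5, 6, 8, 9]


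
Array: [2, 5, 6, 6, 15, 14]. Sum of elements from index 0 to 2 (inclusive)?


Prefix sums: [0, 2, 7, 13, 19, 34, 48]
Sum[0..2] = prefix[3] - prefix[0] = 13 - 0 = 13
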